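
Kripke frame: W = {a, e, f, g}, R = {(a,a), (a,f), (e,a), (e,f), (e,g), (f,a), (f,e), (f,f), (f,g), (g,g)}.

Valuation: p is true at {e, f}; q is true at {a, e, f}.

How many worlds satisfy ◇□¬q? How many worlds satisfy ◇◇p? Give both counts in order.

For ◇□¬q:
a: successors {a, f}; □¬q there: a:F, f:F. ✗
e: successors {a, f, g}; □¬q there: a:F, f:F, g:T. ✓
f: successors {a, e, f, g}; □¬q there: a:F, e:F, f:F, g:T. ✓
g: successors {g}; □¬q there: g:T. ✓
— 3 worlds.
For ◇◇p:
a: successors {a, f}; ◇p there: a:T, f:T. ✓
e: successors {a, f, g}; ◇p there: a:T, f:T, g:F. ✓
f: successors {a, e, f, g}; ◇p there: a:T, e:T, f:T, g:F. ✓
g: successors {g}; ◇p there: g:F. ✗
— 3 worlds.

3 and 3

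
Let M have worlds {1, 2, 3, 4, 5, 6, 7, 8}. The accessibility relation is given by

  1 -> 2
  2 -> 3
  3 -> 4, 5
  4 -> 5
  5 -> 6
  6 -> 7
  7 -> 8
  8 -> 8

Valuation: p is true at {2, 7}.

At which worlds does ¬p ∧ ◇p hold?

1: ¬p is T, ◇p is T. ✓
2: ¬p is F, ◇p is F. ✗
3: ¬p is T, ◇p is F. ✗
4: ¬p is T, ◇p is F. ✗
5: ¬p is T, ◇p is F. ✗
6: ¬p is T, ◇p is T. ✓
7: ¬p is F, ◇p is F. ✗
8: ¬p is T, ◇p is F. ✗

{1, 6}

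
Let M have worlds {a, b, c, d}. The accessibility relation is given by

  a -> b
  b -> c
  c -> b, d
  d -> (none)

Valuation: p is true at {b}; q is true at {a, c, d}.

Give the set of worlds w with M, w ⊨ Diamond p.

{a, c}

a: successors {b}; p there: b:T. ✓
b: successors {c}; p there: c:F. ✗
c: successors {b, d}; p there: b:T, d:F. ✓
d: no successors, so Diamond p fails. ✗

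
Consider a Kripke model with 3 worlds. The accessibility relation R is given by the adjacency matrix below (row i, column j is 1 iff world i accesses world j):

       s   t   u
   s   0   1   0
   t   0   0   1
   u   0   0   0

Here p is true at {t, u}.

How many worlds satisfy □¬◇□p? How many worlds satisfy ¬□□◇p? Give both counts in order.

For □¬◇□p:
s: successors {t}; ¬◇□p there: t:F. ✗
t: successors {u}; ¬◇□p there: u:T. ✓
u: no successors, so □¬◇□p holds vacuously. ✓
— 2 worlds.
For ¬□□◇p:
s: □□◇p is F. ✓
t: □□◇p is T. ✗
u: □□◇p is T. ✗
— 1 world.

2 and 1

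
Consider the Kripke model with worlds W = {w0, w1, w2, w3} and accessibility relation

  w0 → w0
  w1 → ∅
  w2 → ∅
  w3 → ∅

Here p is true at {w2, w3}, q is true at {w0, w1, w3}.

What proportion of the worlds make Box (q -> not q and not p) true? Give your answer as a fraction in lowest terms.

3/4

w0: successors {w0}; q -> not q and not p there: w0:F. ✗
w1: no successors, so Box (q -> not q and not p) holds vacuously. ✓
w2: no successors, so Box (q -> not q and not p) holds vacuously. ✓
w3: no successors, so Box (q -> not q and not p) holds vacuously. ✓
That's 3 of 4 worlds, so 3/4.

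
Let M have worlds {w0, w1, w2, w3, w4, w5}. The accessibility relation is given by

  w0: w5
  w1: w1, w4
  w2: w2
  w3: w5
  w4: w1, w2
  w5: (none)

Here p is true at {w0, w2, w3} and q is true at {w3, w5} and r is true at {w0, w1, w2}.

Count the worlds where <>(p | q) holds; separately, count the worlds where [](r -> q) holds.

4 and 3

For <>(p | q):
w0: successors {w5}; p | q there: w5:T. ✓
w1: successors {w1, w4}; p | q there: w1:F, w4:F. ✗
w2: successors {w2}; p | q there: w2:T. ✓
w3: successors {w5}; p | q there: w5:T. ✓
w4: successors {w1, w2}; p | q there: w1:F, w2:T. ✓
w5: no successors, so <>(p | q) fails. ✗
— 4 worlds.
For [](r -> q):
w0: successors {w5}; r -> q there: w5:T. ✓
w1: successors {w1, w4}; r -> q there: w1:F, w4:T. ✗
w2: successors {w2}; r -> q there: w2:F. ✗
w3: successors {w5}; r -> q there: w5:T. ✓
w4: successors {w1, w2}; r -> q there: w1:F, w2:F. ✗
w5: no successors, so [](r -> q) holds vacuously. ✓
— 3 worlds.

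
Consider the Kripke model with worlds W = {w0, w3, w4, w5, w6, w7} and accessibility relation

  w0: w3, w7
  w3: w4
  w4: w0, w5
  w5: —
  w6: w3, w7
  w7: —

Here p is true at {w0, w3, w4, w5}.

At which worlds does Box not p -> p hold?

w0: Box not p is F, p is T. ✓
w3: Box not p is F, p is T. ✓
w4: Box not p is F, p is T. ✓
w5: Box not p is T, p is T. ✓
w6: Box not p is F, p is F. ✓
w7: Box not p is T, p is F. ✗

{w0, w3, w4, w5, w6}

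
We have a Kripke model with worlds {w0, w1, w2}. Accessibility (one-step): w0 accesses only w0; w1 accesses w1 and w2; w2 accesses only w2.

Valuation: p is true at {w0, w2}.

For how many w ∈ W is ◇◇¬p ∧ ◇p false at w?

2

w0: ◇◇¬p is F, ◇p is T. ✗
w1: ◇◇¬p is T, ◇p is T. ✓
w2: ◇◇¬p is F, ◇p is T. ✗
Satisfying worlds: {w1}.
So ◇◇¬p ∧ ◇p fails at the other 2 worlds.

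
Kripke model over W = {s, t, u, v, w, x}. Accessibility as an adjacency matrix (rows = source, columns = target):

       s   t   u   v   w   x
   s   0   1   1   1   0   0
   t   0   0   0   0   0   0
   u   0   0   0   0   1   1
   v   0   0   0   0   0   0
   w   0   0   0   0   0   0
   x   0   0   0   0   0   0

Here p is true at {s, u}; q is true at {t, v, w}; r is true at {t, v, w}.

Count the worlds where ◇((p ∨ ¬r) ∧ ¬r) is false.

4

s: successors {t, u, v}; (p ∨ ¬r) ∧ ¬r there: t:F, u:T, v:F. ✓
t: no successors, so ◇((p ∨ ¬r) ∧ ¬r) fails. ✗
u: successors {w, x}; (p ∨ ¬r) ∧ ¬r there: w:F, x:T. ✓
v: no successors, so ◇((p ∨ ¬r) ∧ ¬r) fails. ✗
w: no successors, so ◇((p ∨ ¬r) ∧ ¬r) fails. ✗
x: no successors, so ◇((p ∨ ¬r) ∧ ¬r) fails. ✗
Satisfying worlds: {s, u}.
So ◇((p ∨ ¬r) ∧ ¬r) fails at the other 4 worlds.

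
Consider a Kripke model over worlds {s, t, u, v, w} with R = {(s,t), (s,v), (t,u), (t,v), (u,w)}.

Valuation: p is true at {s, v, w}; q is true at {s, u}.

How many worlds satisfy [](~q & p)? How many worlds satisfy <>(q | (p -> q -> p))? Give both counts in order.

For [](~q & p):
s: successors {t, v}; ~q & p there: t:F, v:T. ✗
t: successors {u, v}; ~q & p there: u:F, v:T. ✗
u: successors {w}; ~q & p there: w:T. ✓
v: no successors, so [](~q & p) holds vacuously. ✓
w: no successors, so [](~q & p) holds vacuously. ✓
— 3 worlds.
For <>(q | (p -> q -> p)):
s: successors {t, v}; q | (p -> q -> p) there: t:T, v:T. ✓
t: successors {u, v}; q | (p -> q -> p) there: u:T, v:T. ✓
u: successors {w}; q | (p -> q -> p) there: w:T. ✓
v: no successors, so <>(q | (p -> q -> p)) fails. ✗
w: no successors, so <>(q | (p -> q -> p)) fails. ✗
— 3 worlds.

3 and 3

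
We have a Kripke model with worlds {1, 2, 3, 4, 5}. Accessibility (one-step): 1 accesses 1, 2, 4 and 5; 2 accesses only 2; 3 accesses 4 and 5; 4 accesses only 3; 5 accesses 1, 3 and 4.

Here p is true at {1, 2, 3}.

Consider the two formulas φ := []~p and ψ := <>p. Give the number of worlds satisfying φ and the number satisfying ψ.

For []~p:
1: successors {1, 2, 4, 5}; ~p there: 1:F, 2:F, 4:T, 5:T. ✗
2: successors {2}; ~p there: 2:F. ✗
3: successors {4, 5}; ~p there: 4:T, 5:T. ✓
4: successors {3}; ~p there: 3:F. ✗
5: successors {1, 3, 4}; ~p there: 1:F, 3:F, 4:T. ✗
— 1 world.
For <>p:
1: successors {1, 2, 4, 5}; p there: 1:T, 2:T, 4:F, 5:F. ✓
2: successors {2}; p there: 2:T. ✓
3: successors {4, 5}; p there: 4:F, 5:F. ✗
4: successors {3}; p there: 3:T. ✓
5: successors {1, 3, 4}; p there: 1:T, 3:T, 4:F. ✓
— 4 worlds.

1 and 4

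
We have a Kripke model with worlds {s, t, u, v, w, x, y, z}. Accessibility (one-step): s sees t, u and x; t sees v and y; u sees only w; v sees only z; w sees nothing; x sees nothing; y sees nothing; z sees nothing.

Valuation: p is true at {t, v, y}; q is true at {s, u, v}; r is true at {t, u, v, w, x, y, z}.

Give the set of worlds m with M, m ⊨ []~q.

s: successors {t, u, x}; ~q there: t:T, u:F, x:T. ✗
t: successors {v, y}; ~q there: v:F, y:T. ✗
u: successors {w}; ~q there: w:T. ✓
v: successors {z}; ~q there: z:T. ✓
w: no successors, so []~q holds vacuously. ✓
x: no successors, so []~q holds vacuously. ✓
y: no successors, so []~q holds vacuously. ✓
z: no successors, so []~q holds vacuously. ✓

{u, v, w, x, y, z}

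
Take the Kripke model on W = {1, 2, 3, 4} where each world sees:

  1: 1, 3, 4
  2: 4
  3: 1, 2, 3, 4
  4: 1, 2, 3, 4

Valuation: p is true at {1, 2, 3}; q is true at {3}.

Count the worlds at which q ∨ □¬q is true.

1: q is F, □¬q is F. ✗
2: q is F, □¬q is T. ✓
3: q is T, □¬q is F. ✓
4: q is F, □¬q is F. ✗
Satisfying worlds: {2, 3}.

2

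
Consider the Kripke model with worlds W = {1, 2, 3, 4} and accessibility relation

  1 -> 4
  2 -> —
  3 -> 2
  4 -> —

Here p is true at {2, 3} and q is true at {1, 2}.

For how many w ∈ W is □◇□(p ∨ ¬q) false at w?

1: successors {4}; ◇□(p ∨ ¬q) there: 4:F. ✗
2: no successors, so □◇□(p ∨ ¬q) holds vacuously. ✓
3: successors {2}; ◇□(p ∨ ¬q) there: 2:F. ✗
4: no successors, so □◇□(p ∨ ¬q) holds vacuously. ✓
Satisfying worlds: {2, 4}.
So □◇□(p ∨ ¬q) fails at the other 2 worlds.

2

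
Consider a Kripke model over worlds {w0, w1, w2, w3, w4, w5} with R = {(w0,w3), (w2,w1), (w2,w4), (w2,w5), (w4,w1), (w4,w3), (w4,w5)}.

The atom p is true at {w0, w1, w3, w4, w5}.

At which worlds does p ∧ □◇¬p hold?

{w1, w3, w5}

w0: p is T, □◇¬p is F. ✗
w1: p is T, □◇¬p is T. ✓
w2: p is F, □◇¬p is F. ✗
w3: p is T, □◇¬p is T. ✓
w4: p is T, □◇¬p is F. ✗
w5: p is T, □◇¬p is T. ✓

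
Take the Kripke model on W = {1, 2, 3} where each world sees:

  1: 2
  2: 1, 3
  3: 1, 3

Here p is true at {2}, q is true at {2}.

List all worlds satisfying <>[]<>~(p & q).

{2, 3}

1: successors {2}; []<>~(p & q) there: 2:F. ✗
2: successors {1, 3}; []<>~(p & q) there: 1:T, 3:F. ✓
3: successors {1, 3}; []<>~(p & q) there: 1:T, 3:F. ✓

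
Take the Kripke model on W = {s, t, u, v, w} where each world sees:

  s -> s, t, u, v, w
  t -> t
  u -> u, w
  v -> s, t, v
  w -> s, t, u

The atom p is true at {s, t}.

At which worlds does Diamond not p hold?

s: successors {s, t, u, v, w}; not p there: s:F, t:F, u:T, v:T, w:T. ✓
t: successors {t}; not p there: t:F. ✗
u: successors {u, w}; not p there: u:T, w:T. ✓
v: successors {s, t, v}; not p there: s:F, t:F, v:T. ✓
w: successors {s, t, u}; not p there: s:F, t:F, u:T. ✓

{s, u, v, w}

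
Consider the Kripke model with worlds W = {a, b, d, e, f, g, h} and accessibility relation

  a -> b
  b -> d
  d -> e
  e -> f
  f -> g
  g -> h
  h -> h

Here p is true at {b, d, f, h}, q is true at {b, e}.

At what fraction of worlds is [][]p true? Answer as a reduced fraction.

5/7

a: successors {b}; []p there: b:T. ✓
b: successors {d}; []p there: d:F. ✗
d: successors {e}; []p there: e:T. ✓
e: successors {f}; []p there: f:F. ✗
f: successors {g}; []p there: g:T. ✓
g: successors {h}; []p there: h:T. ✓
h: successors {h}; []p there: h:T. ✓
That's 5 of 7 worlds, so 5/7.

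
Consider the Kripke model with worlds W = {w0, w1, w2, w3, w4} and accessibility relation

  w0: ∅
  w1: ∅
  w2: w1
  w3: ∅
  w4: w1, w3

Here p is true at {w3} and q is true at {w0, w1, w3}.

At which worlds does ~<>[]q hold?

{w0, w1, w3}

w0: <>[]q is F. ✓
w1: <>[]q is F. ✓
w2: <>[]q is T. ✗
w3: <>[]q is F. ✓
w4: <>[]q is T. ✗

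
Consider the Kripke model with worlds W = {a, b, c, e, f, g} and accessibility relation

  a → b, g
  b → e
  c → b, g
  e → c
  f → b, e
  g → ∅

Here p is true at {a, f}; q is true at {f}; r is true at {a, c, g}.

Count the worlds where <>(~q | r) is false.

a: successors {b, g}; ~q | r there: b:T, g:T. ✓
b: successors {e}; ~q | r there: e:T. ✓
c: successors {b, g}; ~q | r there: b:T, g:T. ✓
e: successors {c}; ~q | r there: c:T. ✓
f: successors {b, e}; ~q | r there: b:T, e:T. ✓
g: no successors, so <>(~q | r) fails. ✗
Satisfying worlds: {a, b, c, e, f}.
So <>(~q | r) fails at the other 1 world.

1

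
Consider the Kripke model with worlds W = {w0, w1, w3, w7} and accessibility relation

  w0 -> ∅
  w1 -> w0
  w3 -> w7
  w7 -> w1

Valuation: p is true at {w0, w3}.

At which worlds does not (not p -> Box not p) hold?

w0: not p -> Box not p is T. ✗
w1: not p -> Box not p is F. ✓
w3: not p -> Box not p is T. ✗
w7: not p -> Box not p is T. ✗

{w1}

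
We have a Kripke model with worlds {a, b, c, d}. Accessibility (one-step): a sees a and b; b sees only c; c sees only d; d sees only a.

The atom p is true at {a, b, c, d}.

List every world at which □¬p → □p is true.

a: □¬p is F, □p is T. ✓
b: □¬p is F, □p is T. ✓
c: □¬p is F, □p is T. ✓
d: □¬p is F, □p is T. ✓

{a, b, c, d}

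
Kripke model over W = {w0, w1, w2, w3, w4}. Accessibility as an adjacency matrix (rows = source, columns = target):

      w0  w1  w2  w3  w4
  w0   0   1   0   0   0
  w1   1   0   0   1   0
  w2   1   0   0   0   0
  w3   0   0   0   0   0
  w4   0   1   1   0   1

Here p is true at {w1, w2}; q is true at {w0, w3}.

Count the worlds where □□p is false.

2

w0: successors {w1}; □p there: w1:F. ✗
w1: successors {w0, w3}; □p there: w0:T, w3:T. ✓
w2: successors {w0}; □p there: w0:T. ✓
w3: no successors, so □□p holds vacuously. ✓
w4: successors {w1, w2, w4}; □p there: w1:F, w2:F, w4:F. ✗
Satisfying worlds: {w1, w2, w3}.
So □□p fails at the other 2 worlds.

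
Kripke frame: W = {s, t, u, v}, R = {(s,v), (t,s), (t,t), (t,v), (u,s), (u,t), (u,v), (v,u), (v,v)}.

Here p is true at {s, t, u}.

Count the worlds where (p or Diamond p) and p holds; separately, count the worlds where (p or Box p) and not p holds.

3 and 0

For (p or Diamond p) and p:
s: p or Diamond p is T, p is T. ✓
t: p or Diamond p is T, p is T. ✓
u: p or Diamond p is T, p is T. ✓
v: p or Diamond p is T, p is F. ✗
— 3 worlds.
For (p or Box p) and not p:
s: p or Box p is T, not p is F. ✗
t: p or Box p is T, not p is F. ✗
u: p or Box p is T, not p is F. ✗
v: p or Box p is F, not p is T. ✗
— 0 worlds.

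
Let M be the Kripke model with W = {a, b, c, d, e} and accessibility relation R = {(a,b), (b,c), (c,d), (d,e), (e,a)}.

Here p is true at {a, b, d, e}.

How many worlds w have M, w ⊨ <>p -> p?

a: <>p is T, p is T. ✓
b: <>p is F, p is T. ✓
c: <>p is T, p is F. ✗
d: <>p is T, p is T. ✓
e: <>p is T, p is T. ✓
Satisfying worlds: {a, b, d, e}.

4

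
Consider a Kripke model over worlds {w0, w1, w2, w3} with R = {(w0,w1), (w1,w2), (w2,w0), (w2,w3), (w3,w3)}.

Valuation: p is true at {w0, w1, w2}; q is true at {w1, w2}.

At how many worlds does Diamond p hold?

3

w0: successors {w1}; p there: w1:T. ✓
w1: successors {w2}; p there: w2:T. ✓
w2: successors {w0, w3}; p there: w0:T, w3:F. ✓
w3: successors {w3}; p there: w3:F. ✗
Satisfying worlds: {w0, w1, w2}.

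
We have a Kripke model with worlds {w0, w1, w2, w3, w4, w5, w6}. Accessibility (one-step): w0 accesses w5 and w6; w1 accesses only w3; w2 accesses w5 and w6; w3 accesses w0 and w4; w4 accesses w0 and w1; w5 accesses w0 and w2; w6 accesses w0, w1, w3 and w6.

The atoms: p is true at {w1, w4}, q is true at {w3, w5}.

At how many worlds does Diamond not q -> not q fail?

w0: Diamond not q is T, not q is T. ✓
w1: Diamond not q is F, not q is T. ✓
w2: Diamond not q is T, not q is T. ✓
w3: Diamond not q is T, not q is F. ✗
w4: Diamond not q is T, not q is T. ✓
w5: Diamond not q is T, not q is F. ✗
w6: Diamond not q is T, not q is T. ✓
Satisfying worlds: {w0, w1, w2, w4, w6}.
So Diamond not q -> not q fails at the other 2 worlds.

2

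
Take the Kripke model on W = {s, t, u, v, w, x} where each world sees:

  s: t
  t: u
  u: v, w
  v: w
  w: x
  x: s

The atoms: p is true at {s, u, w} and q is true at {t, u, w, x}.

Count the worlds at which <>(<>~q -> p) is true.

s: successors {t}; <>~q -> p there: t:T. ✓
t: successors {u}; <>~q -> p there: u:T. ✓
u: successors {v, w}; <>~q -> p there: v:T, w:T. ✓
v: successors {w}; <>~q -> p there: w:T. ✓
w: successors {x}; <>~q -> p there: x:F. ✗
x: successors {s}; <>~q -> p there: s:T. ✓
Satisfying worlds: {s, t, u, v, x}.

5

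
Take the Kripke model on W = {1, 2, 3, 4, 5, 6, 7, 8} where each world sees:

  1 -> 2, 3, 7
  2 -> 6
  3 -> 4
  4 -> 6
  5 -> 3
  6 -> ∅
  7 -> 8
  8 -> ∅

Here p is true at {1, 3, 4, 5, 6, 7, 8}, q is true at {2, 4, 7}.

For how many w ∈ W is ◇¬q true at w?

1: successors {2, 3, 7}; ¬q there: 2:F, 3:T, 7:F. ✓
2: successors {6}; ¬q there: 6:T. ✓
3: successors {4}; ¬q there: 4:F. ✗
4: successors {6}; ¬q there: 6:T. ✓
5: successors {3}; ¬q there: 3:T. ✓
6: no successors, so ◇¬q fails. ✗
7: successors {8}; ¬q there: 8:T. ✓
8: no successors, so ◇¬q fails. ✗
Satisfying worlds: {1, 2, 4, 5, 7}.

5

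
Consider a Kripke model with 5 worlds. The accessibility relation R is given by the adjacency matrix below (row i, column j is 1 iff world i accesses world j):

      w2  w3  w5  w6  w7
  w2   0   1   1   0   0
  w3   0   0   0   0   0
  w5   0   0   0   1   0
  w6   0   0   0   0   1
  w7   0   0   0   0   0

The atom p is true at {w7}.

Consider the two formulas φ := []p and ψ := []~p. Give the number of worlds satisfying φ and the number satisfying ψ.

For []p:
w2: successors {w3, w5}; p there: w3:F, w5:F. ✗
w3: no successors, so []p holds vacuously. ✓
w5: successors {w6}; p there: w6:F. ✗
w6: successors {w7}; p there: w7:T. ✓
w7: no successors, so []p holds vacuously. ✓
— 3 worlds.
For []~p:
w2: successors {w3, w5}; ~p there: w3:T, w5:T. ✓
w3: no successors, so []~p holds vacuously. ✓
w5: successors {w6}; ~p there: w6:T. ✓
w6: successors {w7}; ~p there: w7:F. ✗
w7: no successors, so []~p holds vacuously. ✓
— 4 worlds.

3 and 4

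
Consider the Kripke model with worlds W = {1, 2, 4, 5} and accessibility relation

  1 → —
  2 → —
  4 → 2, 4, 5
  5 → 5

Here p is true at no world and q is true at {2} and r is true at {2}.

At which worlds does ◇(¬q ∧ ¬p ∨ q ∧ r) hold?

1: no successors, so ◇(¬q ∧ ¬p ∨ q ∧ r) fails. ✗
2: no successors, so ◇(¬q ∧ ¬p ∨ q ∧ r) fails. ✗
4: successors {2, 4, 5}; ¬q ∧ ¬p ∨ q ∧ r there: 2:T, 4:T, 5:T. ✓
5: successors {5}; ¬q ∧ ¬p ∨ q ∧ r there: 5:T. ✓

{4, 5}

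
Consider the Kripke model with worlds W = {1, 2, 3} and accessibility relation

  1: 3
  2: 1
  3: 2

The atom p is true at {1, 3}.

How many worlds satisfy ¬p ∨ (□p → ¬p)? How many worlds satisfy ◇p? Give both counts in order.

2 and 2

For ¬p ∨ (□p → ¬p):
1: ¬p is F, □p → ¬p is F. ✗
2: ¬p is T, □p → ¬p is T. ✓
3: ¬p is F, □p → ¬p is T. ✓
— 2 worlds.
For ◇p:
1: successors {3}; p there: 3:T. ✓
2: successors {1}; p there: 1:T. ✓
3: successors {2}; p there: 2:F. ✗
— 2 worlds.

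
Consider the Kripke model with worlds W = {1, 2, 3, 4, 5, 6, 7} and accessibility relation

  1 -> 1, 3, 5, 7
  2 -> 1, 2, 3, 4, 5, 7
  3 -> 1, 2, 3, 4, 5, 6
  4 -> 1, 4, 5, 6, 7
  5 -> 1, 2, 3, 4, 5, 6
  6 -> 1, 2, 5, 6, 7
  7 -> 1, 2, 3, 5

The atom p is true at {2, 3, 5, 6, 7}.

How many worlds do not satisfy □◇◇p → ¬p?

5

1: □◇◇p is T, ¬p is T. ✓
2: □◇◇p is T, ¬p is F. ✗
3: □◇◇p is T, ¬p is F. ✗
4: □◇◇p is T, ¬p is T. ✓
5: □◇◇p is T, ¬p is F. ✗
6: □◇◇p is T, ¬p is F. ✗
7: □◇◇p is T, ¬p is F. ✗
Satisfying worlds: {1, 4}.
So □◇◇p → ¬p fails at the other 5 worlds.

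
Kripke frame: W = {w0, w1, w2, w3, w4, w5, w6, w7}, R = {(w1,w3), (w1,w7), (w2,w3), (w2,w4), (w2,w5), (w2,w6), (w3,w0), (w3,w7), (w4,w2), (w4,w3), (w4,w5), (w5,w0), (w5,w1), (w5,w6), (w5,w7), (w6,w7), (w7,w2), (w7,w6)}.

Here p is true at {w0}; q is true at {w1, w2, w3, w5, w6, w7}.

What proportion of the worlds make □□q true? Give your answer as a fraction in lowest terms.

1/2

w0: no successors, so □□q holds vacuously. ✓
w1: successors {w3, w7}; □q there: w3:F, w7:T. ✗
w2: successors {w3, w4, w5, w6}; □q there: w3:F, w4:T, w5:F, w6:T. ✗
w3: successors {w0, w7}; □q there: w0:T, w7:T. ✓
w4: successors {w2, w3, w5}; □q there: w2:F, w3:F, w5:F. ✗
w5: successors {w0, w1, w6, w7}; □q there: w0:T, w1:T, w6:T, w7:T. ✓
w6: successors {w7}; □q there: w7:T. ✓
w7: successors {w2, w6}; □q there: w2:F, w6:T. ✗
That's 4 of 8 worlds, so 4/8 = 1/2.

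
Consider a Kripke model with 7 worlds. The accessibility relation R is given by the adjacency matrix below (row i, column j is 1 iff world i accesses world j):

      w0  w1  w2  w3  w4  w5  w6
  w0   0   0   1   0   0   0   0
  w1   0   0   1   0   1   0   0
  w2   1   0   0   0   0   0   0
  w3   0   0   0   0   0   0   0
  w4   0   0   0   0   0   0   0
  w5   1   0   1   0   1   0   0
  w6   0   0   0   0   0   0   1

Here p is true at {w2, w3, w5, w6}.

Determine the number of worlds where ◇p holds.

4

w0: successors {w2}; p there: w2:T. ✓
w1: successors {w2, w4}; p there: w2:T, w4:F. ✓
w2: successors {w0}; p there: w0:F. ✗
w3: no successors, so ◇p fails. ✗
w4: no successors, so ◇p fails. ✗
w5: successors {w0, w2, w4}; p there: w0:F, w2:T, w4:F. ✓
w6: successors {w6}; p there: w6:T. ✓
Satisfying worlds: {w0, w1, w5, w6}.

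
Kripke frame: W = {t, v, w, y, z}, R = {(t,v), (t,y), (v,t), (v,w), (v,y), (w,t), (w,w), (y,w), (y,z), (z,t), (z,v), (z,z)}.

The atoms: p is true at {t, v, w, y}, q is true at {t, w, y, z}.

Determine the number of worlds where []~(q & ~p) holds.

t: successors {v, y}; ~(q & ~p) there: v:T, y:T. ✓
v: successors {t, w, y}; ~(q & ~p) there: t:T, w:T, y:T. ✓
w: successors {t, w}; ~(q & ~p) there: t:T, w:T. ✓
y: successors {w, z}; ~(q & ~p) there: w:T, z:F. ✗
z: successors {t, v, z}; ~(q & ~p) there: t:T, v:T, z:F. ✗
Satisfying worlds: {t, v, w}.

3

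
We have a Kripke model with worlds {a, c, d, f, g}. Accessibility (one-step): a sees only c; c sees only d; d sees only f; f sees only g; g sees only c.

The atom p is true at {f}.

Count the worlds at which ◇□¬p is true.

4

a: successors {c}; □¬p there: c:T. ✓
c: successors {d}; □¬p there: d:F. ✗
d: successors {f}; □¬p there: f:T. ✓
f: successors {g}; □¬p there: g:T. ✓
g: successors {c}; □¬p there: c:T. ✓
Satisfying worlds: {a, d, f, g}.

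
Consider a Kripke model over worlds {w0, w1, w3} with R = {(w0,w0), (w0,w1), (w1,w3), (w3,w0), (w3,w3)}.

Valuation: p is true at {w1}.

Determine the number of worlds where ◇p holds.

1

w0: successors {w0, w1}; p there: w0:F, w1:T. ✓
w1: successors {w3}; p there: w3:F. ✗
w3: successors {w0, w3}; p there: w0:F, w3:F. ✗
Satisfying worlds: {w0}.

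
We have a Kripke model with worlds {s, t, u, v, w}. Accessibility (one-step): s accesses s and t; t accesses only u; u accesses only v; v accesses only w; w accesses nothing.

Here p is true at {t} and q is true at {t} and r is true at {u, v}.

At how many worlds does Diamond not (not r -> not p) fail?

s: successors {s, t}; not (not r -> not p) there: s:F, t:T. ✓
t: successors {u}; not (not r -> not p) there: u:F. ✗
u: successors {v}; not (not r -> not p) there: v:F. ✗
v: successors {w}; not (not r -> not p) there: w:F. ✗
w: no successors, so Diamond not (not r -> not p) fails. ✗
Satisfying worlds: {s}.
So Diamond not (not r -> not p) fails at the other 4 worlds.

4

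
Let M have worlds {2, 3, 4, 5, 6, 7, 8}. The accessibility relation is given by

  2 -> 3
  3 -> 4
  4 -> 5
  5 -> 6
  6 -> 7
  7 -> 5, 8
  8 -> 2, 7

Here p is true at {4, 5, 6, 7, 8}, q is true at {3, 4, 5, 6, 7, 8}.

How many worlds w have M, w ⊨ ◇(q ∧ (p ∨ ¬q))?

6

2: successors {3}; q ∧ (p ∨ ¬q) there: 3:F. ✗
3: successors {4}; q ∧ (p ∨ ¬q) there: 4:T. ✓
4: successors {5}; q ∧ (p ∨ ¬q) there: 5:T. ✓
5: successors {6}; q ∧ (p ∨ ¬q) there: 6:T. ✓
6: successors {7}; q ∧ (p ∨ ¬q) there: 7:T. ✓
7: successors {5, 8}; q ∧ (p ∨ ¬q) there: 5:T, 8:T. ✓
8: successors {2, 7}; q ∧ (p ∨ ¬q) there: 2:F, 7:T. ✓
Satisfying worlds: {3, 4, 5, 6, 7, 8}.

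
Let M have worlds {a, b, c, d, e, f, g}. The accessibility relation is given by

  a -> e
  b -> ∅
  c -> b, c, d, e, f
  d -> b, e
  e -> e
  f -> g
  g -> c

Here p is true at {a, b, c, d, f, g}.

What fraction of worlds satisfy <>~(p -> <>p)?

2/7

a: successors {e}; ~(p -> <>p) there: e:F. ✗
b: no successors, so <>~(p -> <>p) fails. ✗
c: successors {b, c, d, e, f}; ~(p -> <>p) there: b:T, c:F, d:F, e:F, f:F. ✓
d: successors {b, e}; ~(p -> <>p) there: b:T, e:F. ✓
e: successors {e}; ~(p -> <>p) there: e:F. ✗
f: successors {g}; ~(p -> <>p) there: g:F. ✗
g: successors {c}; ~(p -> <>p) there: c:F. ✗
That's 2 of 7 worlds, so 2/7.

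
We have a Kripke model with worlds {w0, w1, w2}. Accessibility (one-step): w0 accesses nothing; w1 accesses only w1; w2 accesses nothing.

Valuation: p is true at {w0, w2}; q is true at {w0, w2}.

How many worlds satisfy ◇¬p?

w0: no successors, so ◇¬p fails. ✗
w1: successors {w1}; ¬p there: w1:T. ✓
w2: no successors, so ◇¬p fails. ✗
Satisfying worlds: {w1}.

1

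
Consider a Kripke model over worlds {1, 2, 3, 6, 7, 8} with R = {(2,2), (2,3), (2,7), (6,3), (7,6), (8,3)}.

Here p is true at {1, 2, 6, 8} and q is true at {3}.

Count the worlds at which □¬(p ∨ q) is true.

2

1: no successors, so □¬(p ∨ q) holds vacuously. ✓
2: successors {2, 3, 7}; ¬(p ∨ q) there: 2:F, 3:F, 7:T. ✗
3: no successors, so □¬(p ∨ q) holds vacuously. ✓
6: successors {3}; ¬(p ∨ q) there: 3:F. ✗
7: successors {6}; ¬(p ∨ q) there: 6:F. ✗
8: successors {3}; ¬(p ∨ q) there: 3:F. ✗
Satisfying worlds: {1, 3}.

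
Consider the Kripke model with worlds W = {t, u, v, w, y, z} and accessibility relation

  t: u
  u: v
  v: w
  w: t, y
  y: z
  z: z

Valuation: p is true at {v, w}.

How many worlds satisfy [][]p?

t: successors {u}; []p there: u:T. ✓
u: successors {v}; []p there: v:T. ✓
v: successors {w}; []p there: w:F. ✗
w: successors {t, y}; []p there: t:F, y:F. ✗
y: successors {z}; []p there: z:F. ✗
z: successors {z}; []p there: z:F. ✗
Satisfying worlds: {t, u}.

2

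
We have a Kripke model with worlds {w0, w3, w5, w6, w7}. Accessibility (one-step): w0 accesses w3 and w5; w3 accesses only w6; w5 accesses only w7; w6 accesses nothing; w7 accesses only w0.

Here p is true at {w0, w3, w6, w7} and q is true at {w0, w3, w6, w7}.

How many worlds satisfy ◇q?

4

w0: successors {w3, w5}; q there: w3:T, w5:F. ✓
w3: successors {w6}; q there: w6:T. ✓
w5: successors {w7}; q there: w7:T. ✓
w6: no successors, so ◇q fails. ✗
w7: successors {w0}; q there: w0:T. ✓
Satisfying worlds: {w0, w3, w5, w7}.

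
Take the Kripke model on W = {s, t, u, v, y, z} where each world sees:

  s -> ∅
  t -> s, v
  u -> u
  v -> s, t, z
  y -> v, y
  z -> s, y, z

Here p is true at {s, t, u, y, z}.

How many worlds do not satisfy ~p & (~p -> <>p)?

s: ~p is F, ~p -> <>p is T. ✗
t: ~p is F, ~p -> <>p is T. ✗
u: ~p is F, ~p -> <>p is T. ✗
v: ~p is T, ~p -> <>p is T. ✓
y: ~p is F, ~p -> <>p is T. ✗
z: ~p is F, ~p -> <>p is T. ✗
Satisfying worlds: {v}.
So ~p & (~p -> <>p) fails at the other 5 worlds.

5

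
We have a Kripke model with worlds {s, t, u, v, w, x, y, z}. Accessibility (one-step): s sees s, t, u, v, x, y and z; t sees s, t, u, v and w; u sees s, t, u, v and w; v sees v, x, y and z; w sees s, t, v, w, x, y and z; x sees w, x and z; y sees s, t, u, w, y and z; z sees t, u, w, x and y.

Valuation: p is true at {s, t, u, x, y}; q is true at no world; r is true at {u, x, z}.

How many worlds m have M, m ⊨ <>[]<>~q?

s: successors {s, t, u, v, x, y, z}; []<>~q there: s:T, t:T, u:T, v:T, x:T, y:T, z:T. ✓
t: successors {s, t, u, v, w}; []<>~q there: s:T, t:T, u:T, v:T, w:T. ✓
u: successors {s, t, u, v, w}; []<>~q there: s:T, t:T, u:T, v:T, w:T. ✓
v: successors {v, x, y, z}; []<>~q there: v:T, x:T, y:T, z:T. ✓
w: successors {s, t, v, w, x, y, z}; []<>~q there: s:T, t:T, v:T, w:T, x:T, y:T, z:T. ✓
x: successors {w, x, z}; []<>~q there: w:T, x:T, z:T. ✓
y: successors {s, t, u, w, y, z}; []<>~q there: s:T, t:T, u:T, w:T, y:T, z:T. ✓
z: successors {t, u, w, x, y}; []<>~q there: t:T, u:T, w:T, x:T, y:T. ✓
Satisfying worlds: {s, t, u, v, w, x, y, z}.

8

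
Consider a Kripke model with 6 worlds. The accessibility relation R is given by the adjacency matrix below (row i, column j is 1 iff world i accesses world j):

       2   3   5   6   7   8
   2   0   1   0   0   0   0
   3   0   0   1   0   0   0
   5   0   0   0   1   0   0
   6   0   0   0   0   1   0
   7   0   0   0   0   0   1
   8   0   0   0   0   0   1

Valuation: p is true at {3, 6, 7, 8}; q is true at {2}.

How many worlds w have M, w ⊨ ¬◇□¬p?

5

2: ◇□¬p is T. ✗
3: ◇□¬p is F. ✓
5: ◇□¬p is F. ✓
6: ◇□¬p is F. ✓
7: ◇□¬p is F. ✓
8: ◇□¬p is F. ✓
Satisfying worlds: {3, 5, 6, 7, 8}.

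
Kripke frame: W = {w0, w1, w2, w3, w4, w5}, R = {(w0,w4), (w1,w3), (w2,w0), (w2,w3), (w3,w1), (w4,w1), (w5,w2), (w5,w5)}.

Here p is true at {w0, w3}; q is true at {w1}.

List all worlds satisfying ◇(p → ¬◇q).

{w0, w2, w3, w4, w5}

w0: successors {w4}; p → ¬◇q there: w4:T. ✓
w1: successors {w3}; p → ¬◇q there: w3:F. ✗
w2: successors {w0, w3}; p → ¬◇q there: w0:T, w3:F. ✓
w3: successors {w1}; p → ¬◇q there: w1:T. ✓
w4: successors {w1}; p → ¬◇q there: w1:T. ✓
w5: successors {w2, w5}; p → ¬◇q there: w2:T, w5:T. ✓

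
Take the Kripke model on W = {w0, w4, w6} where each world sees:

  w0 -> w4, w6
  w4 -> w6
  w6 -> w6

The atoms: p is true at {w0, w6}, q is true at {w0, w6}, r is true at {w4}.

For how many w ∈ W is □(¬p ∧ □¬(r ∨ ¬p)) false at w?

w0: successors {w4, w6}; ¬p ∧ □¬(r ∨ ¬p) there: w4:T, w6:F. ✗
w4: successors {w6}; ¬p ∧ □¬(r ∨ ¬p) there: w6:F. ✗
w6: successors {w6}; ¬p ∧ □¬(r ∨ ¬p) there: w6:F. ✗
Satisfying worlds: ∅.
So □(¬p ∧ □¬(r ∨ ¬p)) fails at the other 3 worlds.

3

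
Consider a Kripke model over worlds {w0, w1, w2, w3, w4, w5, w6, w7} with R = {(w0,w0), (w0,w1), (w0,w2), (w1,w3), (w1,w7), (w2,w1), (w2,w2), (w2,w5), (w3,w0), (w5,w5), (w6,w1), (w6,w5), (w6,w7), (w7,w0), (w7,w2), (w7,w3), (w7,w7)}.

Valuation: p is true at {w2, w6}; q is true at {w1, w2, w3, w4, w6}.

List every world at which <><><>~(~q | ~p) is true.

w0: successors {w0, w1, w2}; <><>~(~q | ~p) there: w0:T, w1:T, w2:T. ✓
w1: successors {w3, w7}; <><>~(~q | ~p) there: w3:T, w7:T. ✓
w2: successors {w1, w2, w5}; <><>~(~q | ~p) there: w1:T, w2:T, w5:F. ✓
w3: successors {w0}; <><>~(~q | ~p) there: w0:T. ✓
w4: no successors, so <><><>~(~q | ~p) fails. ✗
w5: successors {w5}; <><>~(~q | ~p) there: w5:F. ✗
w6: successors {w1, w5, w7}; <><>~(~q | ~p) there: w1:T, w5:F, w7:T. ✓
w7: successors {w0, w2, w3, w7}; <><>~(~q | ~p) there: w0:T, w2:T, w3:T, w7:T. ✓

{w0, w1, w2, w3, w6, w7}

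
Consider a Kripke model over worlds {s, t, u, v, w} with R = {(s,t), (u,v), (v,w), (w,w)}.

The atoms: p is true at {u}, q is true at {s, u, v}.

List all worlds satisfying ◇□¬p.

{s, u, v, w}

s: successors {t}; □¬p there: t:T. ✓
t: no successors, so ◇□¬p fails. ✗
u: successors {v}; □¬p there: v:T. ✓
v: successors {w}; □¬p there: w:T. ✓
w: successors {w}; □¬p there: w:T. ✓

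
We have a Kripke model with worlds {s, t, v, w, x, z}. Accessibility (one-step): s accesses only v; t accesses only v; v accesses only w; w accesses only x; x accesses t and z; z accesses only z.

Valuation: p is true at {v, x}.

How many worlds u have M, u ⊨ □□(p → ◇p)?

4

s: successors {v}; □(p → ◇p) there: v:T. ✓
t: successors {v}; □(p → ◇p) there: v:T. ✓
v: successors {w}; □(p → ◇p) there: w:F. ✗
w: successors {x}; □(p → ◇p) there: x:T. ✓
x: successors {t, z}; □(p → ◇p) there: t:F, z:T. ✗
z: successors {z}; □(p → ◇p) there: z:T. ✓
Satisfying worlds: {s, t, w, z}.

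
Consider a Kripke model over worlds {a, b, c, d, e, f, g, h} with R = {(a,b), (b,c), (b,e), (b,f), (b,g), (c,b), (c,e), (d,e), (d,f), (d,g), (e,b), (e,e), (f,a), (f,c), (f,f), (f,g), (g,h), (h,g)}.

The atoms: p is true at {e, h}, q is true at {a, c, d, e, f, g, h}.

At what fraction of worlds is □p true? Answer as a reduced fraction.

1/8

a: successors {b}; p there: b:F. ✗
b: successors {c, e, f, g}; p there: c:F, e:T, f:F, g:F. ✗
c: successors {b, e}; p there: b:F, e:T. ✗
d: successors {e, f, g}; p there: e:T, f:F, g:F. ✗
e: successors {b, e}; p there: b:F, e:T. ✗
f: successors {a, c, f, g}; p there: a:F, c:F, f:F, g:F. ✗
g: successors {h}; p there: h:T. ✓
h: successors {g}; p there: g:F. ✗
That's 1 of 8 worlds, so 1/8.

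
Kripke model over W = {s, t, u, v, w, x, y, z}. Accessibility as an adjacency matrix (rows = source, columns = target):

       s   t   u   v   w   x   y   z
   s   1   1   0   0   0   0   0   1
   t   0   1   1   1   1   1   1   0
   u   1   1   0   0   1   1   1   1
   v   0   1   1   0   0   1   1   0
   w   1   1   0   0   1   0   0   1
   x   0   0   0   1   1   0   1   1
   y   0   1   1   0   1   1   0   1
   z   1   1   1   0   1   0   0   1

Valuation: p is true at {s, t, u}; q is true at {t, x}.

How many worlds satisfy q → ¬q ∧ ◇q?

s: q is F, ¬q ∧ ◇q is T. ✓
t: q is T, ¬q ∧ ◇q is F. ✗
u: q is F, ¬q ∧ ◇q is T. ✓
v: q is F, ¬q ∧ ◇q is T. ✓
w: q is F, ¬q ∧ ◇q is T. ✓
x: q is T, ¬q ∧ ◇q is F. ✗
y: q is F, ¬q ∧ ◇q is T. ✓
z: q is F, ¬q ∧ ◇q is T. ✓
Satisfying worlds: {s, u, v, w, y, z}.

6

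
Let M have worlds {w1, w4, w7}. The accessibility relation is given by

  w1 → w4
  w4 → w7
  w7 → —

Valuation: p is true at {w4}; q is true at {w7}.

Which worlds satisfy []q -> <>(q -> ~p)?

w1: []q is F, <>(q -> ~p) is T. ✓
w4: []q is T, <>(q -> ~p) is T. ✓
w7: []q is T, <>(q -> ~p) is F. ✗

{w1, w4}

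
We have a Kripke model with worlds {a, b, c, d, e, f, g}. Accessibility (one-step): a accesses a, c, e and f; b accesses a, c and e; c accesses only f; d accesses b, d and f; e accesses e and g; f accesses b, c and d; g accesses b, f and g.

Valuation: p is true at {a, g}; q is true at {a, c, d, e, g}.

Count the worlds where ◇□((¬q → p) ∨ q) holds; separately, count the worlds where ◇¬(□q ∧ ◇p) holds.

For ◇□((¬q → p) ∨ q):
a: successors {a, c, e, f}; □((¬q → p) ∨ q) there: a:F, c:F, e:T, f:F. ✓
b: successors {a, c, e}; □((¬q → p) ∨ q) there: a:F, c:F, e:T. ✓
c: successors {f}; □((¬q → p) ∨ q) there: f:F. ✗
d: successors {b, d, f}; □((¬q → p) ∨ q) there: b:T, d:F, f:F. ✓
e: successors {e, g}; □((¬q → p) ∨ q) there: e:T, g:F. ✓
f: successors {b, c, d}; □((¬q → p) ∨ q) there: b:T, c:F, d:F. ✓
g: successors {b, f, g}; □((¬q → p) ∨ q) there: b:T, f:F, g:F. ✓
— 6 worlds.
For ◇¬(□q ∧ ◇p):
a: successors {a, c, e, f}; ¬(□q ∧ ◇p) there: a:T, c:T, e:F, f:T. ✓
b: successors {a, c, e}; ¬(□q ∧ ◇p) there: a:T, c:T, e:F. ✓
c: successors {f}; ¬(□q ∧ ◇p) there: f:T. ✓
d: successors {b, d, f}; ¬(□q ∧ ◇p) there: b:F, d:T, f:T. ✓
e: successors {e, g}; ¬(□q ∧ ◇p) there: e:F, g:T. ✓
f: successors {b, c, d}; ¬(□q ∧ ◇p) there: b:F, c:T, d:T. ✓
g: successors {b, f, g}; ¬(□q ∧ ◇p) there: b:F, f:T, g:T. ✓
— 7 worlds.

6 and 7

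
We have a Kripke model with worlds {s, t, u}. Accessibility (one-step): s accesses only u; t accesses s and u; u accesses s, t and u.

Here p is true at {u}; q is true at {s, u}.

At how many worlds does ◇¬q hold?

s: successors {u}; ¬q there: u:F. ✗
t: successors {s, u}; ¬q there: s:F, u:F. ✗
u: successors {s, t, u}; ¬q there: s:F, t:T, u:F. ✓
Satisfying worlds: {u}.

1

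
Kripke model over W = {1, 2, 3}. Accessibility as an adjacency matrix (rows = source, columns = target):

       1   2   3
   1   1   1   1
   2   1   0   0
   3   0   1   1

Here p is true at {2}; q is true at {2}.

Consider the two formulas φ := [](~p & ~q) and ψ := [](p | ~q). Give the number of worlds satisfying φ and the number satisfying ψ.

1 and 3

For [](~p & ~q):
1: successors {1, 2, 3}; ~p & ~q there: 1:T, 2:F, 3:T. ✗
2: successors {1}; ~p & ~q there: 1:T. ✓
3: successors {2, 3}; ~p & ~q there: 2:F, 3:T. ✗
— 1 world.
For [](p | ~q):
1: successors {1, 2, 3}; p | ~q there: 1:T, 2:T, 3:T. ✓
2: successors {1}; p | ~q there: 1:T. ✓
3: successors {2, 3}; p | ~q there: 2:T, 3:T. ✓
— 3 worlds.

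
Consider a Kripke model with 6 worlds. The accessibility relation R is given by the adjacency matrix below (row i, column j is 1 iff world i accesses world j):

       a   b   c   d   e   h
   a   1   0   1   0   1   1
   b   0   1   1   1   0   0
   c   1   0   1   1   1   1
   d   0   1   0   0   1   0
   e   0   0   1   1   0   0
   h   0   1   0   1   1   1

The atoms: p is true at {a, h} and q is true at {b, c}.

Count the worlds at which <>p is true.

3

a: successors {a, c, e, h}; p there: a:T, c:F, e:F, h:T. ✓
b: successors {b, c, d}; p there: b:F, c:F, d:F. ✗
c: successors {a, c, d, e, h}; p there: a:T, c:F, d:F, e:F, h:T. ✓
d: successors {b, e}; p there: b:F, e:F. ✗
e: successors {c, d}; p there: c:F, d:F. ✗
h: successors {b, d, e, h}; p there: b:F, d:F, e:F, h:T. ✓
Satisfying worlds: {a, c, h}.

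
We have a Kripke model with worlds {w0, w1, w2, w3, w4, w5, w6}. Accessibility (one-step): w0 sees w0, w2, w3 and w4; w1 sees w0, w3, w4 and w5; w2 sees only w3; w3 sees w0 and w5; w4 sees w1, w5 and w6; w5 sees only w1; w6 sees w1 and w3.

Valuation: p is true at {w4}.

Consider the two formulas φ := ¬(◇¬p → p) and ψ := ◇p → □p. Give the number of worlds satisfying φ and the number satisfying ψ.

For ¬(◇¬p → p):
w0: ◇¬p → p is F. ✓
w1: ◇¬p → p is F. ✓
w2: ◇¬p → p is F. ✓
w3: ◇¬p → p is F. ✓
w4: ◇¬p → p is T. ✗
w5: ◇¬p → p is F. ✓
w6: ◇¬p → p is F. ✓
— 6 worlds.
For ◇p → □p:
w0: ◇p is T, □p is F. ✗
w1: ◇p is T, □p is F. ✗
w2: ◇p is F, □p is F. ✓
w3: ◇p is F, □p is F. ✓
w4: ◇p is F, □p is F. ✓
w5: ◇p is F, □p is F. ✓
w6: ◇p is F, □p is F. ✓
— 5 worlds.

6 and 5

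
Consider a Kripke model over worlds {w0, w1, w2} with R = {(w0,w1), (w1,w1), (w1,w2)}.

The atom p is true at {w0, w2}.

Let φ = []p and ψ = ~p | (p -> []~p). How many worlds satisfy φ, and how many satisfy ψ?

1 and 3

For []p:
w0: successors {w1}; p there: w1:F. ✗
w1: successors {w1, w2}; p there: w1:F, w2:T. ✗
w2: no successors, so []p holds vacuously. ✓
— 1 world.
For ~p | (p -> []~p):
w0: ~p is F, p -> []~p is T. ✓
w1: ~p is T, p -> []~p is T. ✓
w2: ~p is F, p -> []~p is T. ✓
— 3 worlds.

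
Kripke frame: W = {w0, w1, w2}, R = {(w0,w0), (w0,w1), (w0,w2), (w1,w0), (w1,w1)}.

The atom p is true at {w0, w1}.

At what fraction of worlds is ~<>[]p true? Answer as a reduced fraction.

w0: <>[]p is T. ✗
w1: <>[]p is T. ✗
w2: <>[]p is F. ✓
That's 1 of 3 worlds, so 1/3.

1/3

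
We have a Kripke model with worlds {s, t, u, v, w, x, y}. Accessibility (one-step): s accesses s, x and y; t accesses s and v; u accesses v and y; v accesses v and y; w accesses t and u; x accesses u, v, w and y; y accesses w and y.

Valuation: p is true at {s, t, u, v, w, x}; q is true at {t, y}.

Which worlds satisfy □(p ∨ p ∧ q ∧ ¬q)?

s: successors {s, x, y}; p ∨ p ∧ q ∧ ¬q there: s:T, x:T, y:F. ✗
t: successors {s, v}; p ∨ p ∧ q ∧ ¬q there: s:T, v:T. ✓
u: successors {v, y}; p ∨ p ∧ q ∧ ¬q there: v:T, y:F. ✗
v: successors {v, y}; p ∨ p ∧ q ∧ ¬q there: v:T, y:F. ✗
w: successors {t, u}; p ∨ p ∧ q ∧ ¬q there: t:T, u:T. ✓
x: successors {u, v, w, y}; p ∨ p ∧ q ∧ ¬q there: u:T, v:T, w:T, y:F. ✗
y: successors {w, y}; p ∨ p ∧ q ∧ ¬q there: w:T, y:F. ✗

{t, w}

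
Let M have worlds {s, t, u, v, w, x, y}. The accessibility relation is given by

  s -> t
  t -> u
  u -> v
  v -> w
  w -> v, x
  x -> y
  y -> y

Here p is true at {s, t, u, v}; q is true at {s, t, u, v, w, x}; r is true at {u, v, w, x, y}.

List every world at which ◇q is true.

s: successors {t}; q there: t:T. ✓
t: successors {u}; q there: u:T. ✓
u: successors {v}; q there: v:T. ✓
v: successors {w}; q there: w:T. ✓
w: successors {v, x}; q there: v:T, x:T. ✓
x: successors {y}; q there: y:F. ✗
y: successors {y}; q there: y:F. ✗

{s, t, u, v, w}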